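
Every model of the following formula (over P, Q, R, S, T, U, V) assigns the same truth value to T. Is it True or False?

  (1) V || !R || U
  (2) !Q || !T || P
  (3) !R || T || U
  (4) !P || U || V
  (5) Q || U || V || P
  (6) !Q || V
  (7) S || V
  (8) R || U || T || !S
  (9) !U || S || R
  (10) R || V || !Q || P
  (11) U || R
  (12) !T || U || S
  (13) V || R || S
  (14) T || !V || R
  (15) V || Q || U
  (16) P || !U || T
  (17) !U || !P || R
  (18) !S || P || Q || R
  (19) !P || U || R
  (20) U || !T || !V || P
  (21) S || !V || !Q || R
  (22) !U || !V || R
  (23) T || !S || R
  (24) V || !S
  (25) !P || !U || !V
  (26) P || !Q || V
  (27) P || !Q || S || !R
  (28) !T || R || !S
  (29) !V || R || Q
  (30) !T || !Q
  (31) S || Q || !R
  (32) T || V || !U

Suppose T = false.
Try R = false.
(U) alone gives U = true.
(S) alone gives S = true.
Now (!S) is unsatisfied and unit — conflict.
So R must be the other value — set R = true.
(U) alone gives U = true.
(P) alone gives P = true.
(!V) alone gives V = false.
Now (V) is unsatisfied and unit — conflict.
Either choice for R ends in contradiction.
So every satisfying assignment has T = True.

True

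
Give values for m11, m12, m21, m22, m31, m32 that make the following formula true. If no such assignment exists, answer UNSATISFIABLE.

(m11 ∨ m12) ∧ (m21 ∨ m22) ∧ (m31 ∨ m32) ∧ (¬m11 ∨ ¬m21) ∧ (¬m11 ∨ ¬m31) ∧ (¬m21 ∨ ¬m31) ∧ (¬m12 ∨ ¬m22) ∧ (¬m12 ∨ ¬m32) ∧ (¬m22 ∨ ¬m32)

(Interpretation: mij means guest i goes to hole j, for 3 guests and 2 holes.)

UNSATISFIABLE

Suppose m11 = True.
From the singleton clause (¬m21), m21 = False.
From the singleton clause (m22), m22 = True.
From the singleton clause (¬m31), m31 = False.
From the singleton clause (m32), m32 = True.
Now (¬m32) is unsatisfied and unit — conflict.
Undo m11 and try m11 = False.
From the singleton clause (m12), m12 = True.
From the singleton clause (¬m22), m22 = False.
From the singleton clause (m21), m21 = True.
From the singleton clause (¬m31), m31 = False.
From the singleton clause (m32), m32 = True.
Now (¬m32) is unsatisfied and unit — conflict.
Both values of m11 lead to a conflict.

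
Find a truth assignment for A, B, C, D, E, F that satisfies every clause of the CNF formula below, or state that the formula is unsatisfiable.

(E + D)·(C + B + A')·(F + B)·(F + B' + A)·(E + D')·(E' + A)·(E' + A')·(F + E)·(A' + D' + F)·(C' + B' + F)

UNSATISFIABLE

Suppose E = 1.
Unit clause (A) forces A = 1.
Now (A') is unsatisfied and unit — conflict.
That branch fails; take E = 0 instead.
Unit clause (D) forces D = 1.
Now (D') is unsatisfied and unit — conflict.
Either choice for E ends in contradiction.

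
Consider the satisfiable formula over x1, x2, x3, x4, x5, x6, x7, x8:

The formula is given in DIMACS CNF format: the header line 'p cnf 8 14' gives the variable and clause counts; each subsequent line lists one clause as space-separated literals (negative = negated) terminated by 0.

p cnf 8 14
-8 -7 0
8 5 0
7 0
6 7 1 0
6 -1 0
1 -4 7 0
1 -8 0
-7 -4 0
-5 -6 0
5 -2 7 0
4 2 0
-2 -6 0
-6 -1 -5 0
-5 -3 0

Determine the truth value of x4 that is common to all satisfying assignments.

False

Suppose x4 = True.
From the singleton clause (x7), x7 = True.
Now (¬x7) is unsatisfied and unit — conflict.
So every satisfying assignment has x4 = False.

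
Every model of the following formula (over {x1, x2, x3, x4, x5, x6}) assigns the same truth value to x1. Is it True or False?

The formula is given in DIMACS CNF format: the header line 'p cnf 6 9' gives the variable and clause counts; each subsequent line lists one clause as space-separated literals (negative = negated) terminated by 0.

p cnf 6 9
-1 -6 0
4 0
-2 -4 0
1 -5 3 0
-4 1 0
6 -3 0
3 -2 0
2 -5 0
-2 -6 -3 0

True

Suppose x1 = False.
Unit clause (x4) forces x4 = True.
But (¬x4) is also a unit clause — contradiction.
So every satisfying assignment has x1 = True.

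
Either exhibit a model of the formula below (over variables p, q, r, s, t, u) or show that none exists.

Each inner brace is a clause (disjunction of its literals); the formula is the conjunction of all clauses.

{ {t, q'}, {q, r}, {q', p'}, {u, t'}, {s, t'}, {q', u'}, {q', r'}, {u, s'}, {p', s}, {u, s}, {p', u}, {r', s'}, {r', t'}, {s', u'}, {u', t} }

Suppose t = 1.
Unit clause (u) forces u = 1.
Unit clause (s) forces s = 1.
Now (s') is unsatisfied and unit — conflict.
Undo t and try t = 0.
Unit clause (q') forces q = 0.
Unit clause (r) forces r = 1.
Unit clause (s') forces s = 0.
Unit clause (p') forces p = 0.
Unit clause (u) forces u = 1.
Now (u') is unsatisfied and unit — conflict.
Either choice for t ends in contradiction.

UNSATISFIABLE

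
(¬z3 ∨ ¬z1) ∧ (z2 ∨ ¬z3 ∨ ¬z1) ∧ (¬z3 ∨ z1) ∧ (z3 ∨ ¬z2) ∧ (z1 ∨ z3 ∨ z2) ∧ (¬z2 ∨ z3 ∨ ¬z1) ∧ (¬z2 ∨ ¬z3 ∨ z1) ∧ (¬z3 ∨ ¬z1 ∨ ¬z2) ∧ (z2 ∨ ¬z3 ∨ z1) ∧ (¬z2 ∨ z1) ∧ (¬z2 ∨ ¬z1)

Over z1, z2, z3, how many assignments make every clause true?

1

There are 2^3 = 8 truth assignments over (z1, z2, z3).
Split on z3. With z3 = True, the clauses containing z3 are satisfied and ¬z3 drops from the rest; 0 of the 2^2 = 4 assignments to the other variables satisfy what remains.
With z3 = False, by the same count on the reduced clause set, 1 assignment works.
Total: 0 + 1 = 1.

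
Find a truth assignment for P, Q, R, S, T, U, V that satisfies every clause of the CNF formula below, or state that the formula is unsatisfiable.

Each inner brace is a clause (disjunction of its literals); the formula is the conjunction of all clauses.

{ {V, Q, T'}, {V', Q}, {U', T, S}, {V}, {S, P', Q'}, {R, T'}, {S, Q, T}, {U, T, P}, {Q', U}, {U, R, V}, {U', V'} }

From the singleton clause (V), V = 1.
From the singleton clause (Q), Q = 1.
From the singleton clause (U), U = 1.
But (U') is also a unit clause — contradiction.

UNSATISFIABLE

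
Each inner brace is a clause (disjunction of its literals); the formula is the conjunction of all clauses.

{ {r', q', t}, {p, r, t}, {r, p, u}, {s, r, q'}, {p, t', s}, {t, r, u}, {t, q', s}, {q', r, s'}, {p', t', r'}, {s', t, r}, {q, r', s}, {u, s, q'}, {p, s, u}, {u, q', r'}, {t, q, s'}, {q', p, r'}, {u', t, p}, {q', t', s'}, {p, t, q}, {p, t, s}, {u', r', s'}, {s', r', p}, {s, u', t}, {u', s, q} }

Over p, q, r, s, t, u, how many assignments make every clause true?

There are 2^6 = 64 truth assignments over (p, q, r, s, t, u).
Split on t. With t = 1, the clauses containing t are satisfied and t' drops from the rest; 4 of the 2^5 = 32 assignments to the other variables satisfy what remains.
With t = 0, by the same count on the reduced clause set, 0 assignments work.
(One model: p=F, q=F, r=F, s=T, t=T, u=T.)
Total: 4 + 0 = 4.

4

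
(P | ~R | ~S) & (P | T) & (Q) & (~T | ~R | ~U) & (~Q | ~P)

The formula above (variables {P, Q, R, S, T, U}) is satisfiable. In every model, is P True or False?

Suppose P = 1.
From the singleton clause (Q), Q = 1.
Now (~Q) is unsatisfied and unit — conflict.
So every satisfying assignment has P = False.

False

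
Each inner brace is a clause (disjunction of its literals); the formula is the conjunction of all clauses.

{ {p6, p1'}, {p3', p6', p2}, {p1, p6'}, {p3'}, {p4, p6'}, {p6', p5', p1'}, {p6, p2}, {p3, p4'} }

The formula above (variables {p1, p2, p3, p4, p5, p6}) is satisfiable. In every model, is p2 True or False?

Suppose p2 = 0.
From the singleton clause (p3'), p3 = 0.
From the singleton clause (p6), p6 = 1.
From the singleton clause (p1), p1 = 1.
From the singleton clause (p4), p4 = 1.
Now (p4') is unsatisfied and unit — conflict.
So every satisfying assignment has p2 = True.

True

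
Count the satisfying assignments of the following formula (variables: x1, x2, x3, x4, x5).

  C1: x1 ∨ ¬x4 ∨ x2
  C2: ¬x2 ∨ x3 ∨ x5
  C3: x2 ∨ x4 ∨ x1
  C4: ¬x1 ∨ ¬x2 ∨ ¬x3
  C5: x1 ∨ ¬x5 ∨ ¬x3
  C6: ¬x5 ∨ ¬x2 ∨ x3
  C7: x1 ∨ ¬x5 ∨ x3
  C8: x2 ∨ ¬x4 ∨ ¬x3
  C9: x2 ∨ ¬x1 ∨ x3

4

There are 2^5 = 32 truth assignments over (x1, x2, x3, x4, x5).
Split on x3. With x3 = True, the clauses containing x3 are satisfied and ¬x3 drops from the rest; 4 of the 2^4 = 16 assignments to the other variables satisfy what remains.
With x3 = False, by the same count on the reduced clause set, 0 assignments work.
(One model: x1=F, x2=T, x3=T, x4=F, x5=F.)
Total: 4 + 0 = 4.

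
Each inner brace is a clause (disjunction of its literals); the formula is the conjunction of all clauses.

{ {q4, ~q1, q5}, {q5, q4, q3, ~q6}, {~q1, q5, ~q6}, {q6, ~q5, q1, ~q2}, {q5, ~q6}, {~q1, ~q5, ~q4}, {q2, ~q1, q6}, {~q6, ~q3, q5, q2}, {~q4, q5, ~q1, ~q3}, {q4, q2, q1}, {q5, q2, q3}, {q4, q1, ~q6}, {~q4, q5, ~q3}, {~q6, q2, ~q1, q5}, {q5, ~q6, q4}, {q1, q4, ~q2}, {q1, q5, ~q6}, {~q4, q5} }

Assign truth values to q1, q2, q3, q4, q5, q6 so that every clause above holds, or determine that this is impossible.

Try q5 = 1.
Try q1 = 1.
(~q4) alone gives q4 = 0.
Try q2 = 1.
No clause remains; q3, q6 are free.

q1=1, q2=1, q3=0, q4=0, q5=1, q6=1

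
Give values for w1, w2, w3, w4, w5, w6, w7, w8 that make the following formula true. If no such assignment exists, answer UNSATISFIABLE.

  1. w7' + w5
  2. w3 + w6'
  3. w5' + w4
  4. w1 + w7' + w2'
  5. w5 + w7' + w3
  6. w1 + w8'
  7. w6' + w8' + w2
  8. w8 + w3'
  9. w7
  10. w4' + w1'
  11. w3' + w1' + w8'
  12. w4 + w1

w1=0,  w2=0,  w3=0,  w4=1,  w5=1,  w6=0,  w7=1,  w8=0

(w7) alone gives w7 = 1.
(w5) alone gives w5 = 1.
(w4) alone gives w4 = 1.
(w1') alone gives w1 = 0.
(w2') alone gives w2 = 0.
(w8') alone gives w8 = 0.
(w3') alone gives w3 = 0.
(w6') alone gives w6 = 0.
Every clause now holds.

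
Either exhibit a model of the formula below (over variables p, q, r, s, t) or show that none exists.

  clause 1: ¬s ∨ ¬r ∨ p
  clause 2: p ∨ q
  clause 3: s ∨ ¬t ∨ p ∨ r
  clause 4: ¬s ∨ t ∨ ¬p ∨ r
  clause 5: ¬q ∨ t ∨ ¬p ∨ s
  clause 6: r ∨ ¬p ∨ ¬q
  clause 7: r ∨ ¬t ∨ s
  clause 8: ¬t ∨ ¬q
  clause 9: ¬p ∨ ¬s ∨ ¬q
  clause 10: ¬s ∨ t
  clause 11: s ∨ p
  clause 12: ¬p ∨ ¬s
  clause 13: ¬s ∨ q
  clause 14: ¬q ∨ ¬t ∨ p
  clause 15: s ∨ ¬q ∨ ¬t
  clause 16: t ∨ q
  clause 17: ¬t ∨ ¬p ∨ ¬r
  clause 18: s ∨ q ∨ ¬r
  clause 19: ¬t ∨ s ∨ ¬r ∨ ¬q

UNSATISFIABLE

Suppose p = True.
Unit clause (¬s) forces s = False.
Suppose q = False.
Unit clause (t) forces t = True.
Unit clause (r) forces r = True.
Now (¬r) is unsatisfied and unit — conflict.
Undo q and try q = True.
Unit clause (t) forces t = True.
Now (¬t) is unsatisfied and unit — conflict.
Neither q = True nor q = False works.
Undo p and try p = False.
Unit clause (q) forces q = True.
Unit clause (¬t) forces t = False.
Unit clause (¬s) forces s = False.
Now (s) is unsatisfied and unit — conflict.
Neither p = True nor p = False works.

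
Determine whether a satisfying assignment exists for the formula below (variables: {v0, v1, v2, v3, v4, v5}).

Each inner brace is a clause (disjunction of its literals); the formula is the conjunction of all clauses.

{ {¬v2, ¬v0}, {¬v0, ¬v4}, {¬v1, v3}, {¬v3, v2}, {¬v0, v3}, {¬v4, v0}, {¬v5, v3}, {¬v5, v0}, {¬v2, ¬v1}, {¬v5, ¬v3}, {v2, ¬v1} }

Satisfiable

Branch on v2: set v2 = True.
(¬v0) alone gives v0 = False.
(¬v4) alone gives v4 = False.
(¬v5) alone gives v5 = False.
(¬v1) alone gives v1 = False.
No clause remains; v3 is free.
A satisfying assignment: v0 ↦ False; v1 ↦ False; v2 ↦ True; v3 ↦ False; v4 ↦ False; v5 ↦ False.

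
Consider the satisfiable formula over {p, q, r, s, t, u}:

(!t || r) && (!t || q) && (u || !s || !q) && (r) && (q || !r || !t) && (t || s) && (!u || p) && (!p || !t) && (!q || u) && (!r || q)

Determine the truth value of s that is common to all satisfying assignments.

Suppose s = false.
Unit clause (r) forces r = true.
Unit clause (t) forces t = true.
Unit clause (q) forces q = true.
Unit clause (!p) forces p = false.
Unit clause (!u) forces u = false.
But (u) is also a unit clause — contradiction.
So every satisfying assignment has s = True.

True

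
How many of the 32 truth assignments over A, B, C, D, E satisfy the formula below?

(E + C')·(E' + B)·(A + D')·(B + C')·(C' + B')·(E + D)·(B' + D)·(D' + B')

1

There are 2^5 = 32 truth assignments over (A, B, C, D, E).
Split on B. With B = 1, the clauses containing B are satisfied and B' drops from the rest; 0 of the 2^4 = 16 assignments to the other variables satisfy what remains.
With B = 0, by the same count on the reduced clause set, 1 assignment works.
(One model: A=T, B=F, C=F, D=T, E=F.)
Total: 0 + 1 = 1.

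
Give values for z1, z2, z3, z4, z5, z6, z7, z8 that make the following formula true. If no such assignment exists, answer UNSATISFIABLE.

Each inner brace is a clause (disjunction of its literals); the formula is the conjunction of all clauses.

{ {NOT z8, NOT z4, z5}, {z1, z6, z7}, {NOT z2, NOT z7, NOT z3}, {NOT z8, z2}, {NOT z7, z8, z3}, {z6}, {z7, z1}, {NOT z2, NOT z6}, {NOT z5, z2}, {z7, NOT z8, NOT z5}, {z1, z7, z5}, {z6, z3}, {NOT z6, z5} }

The clause (z6) is unit, so z6 = true.
The clause (NOT z2) is unit, so z2 = false.
The clause (NOT z8) is unit, so z8 = false.
The clause (NOT z5) is unit, so z5 = false.
Now (z5) is unsatisfied and unit — conflict.

UNSATISFIABLE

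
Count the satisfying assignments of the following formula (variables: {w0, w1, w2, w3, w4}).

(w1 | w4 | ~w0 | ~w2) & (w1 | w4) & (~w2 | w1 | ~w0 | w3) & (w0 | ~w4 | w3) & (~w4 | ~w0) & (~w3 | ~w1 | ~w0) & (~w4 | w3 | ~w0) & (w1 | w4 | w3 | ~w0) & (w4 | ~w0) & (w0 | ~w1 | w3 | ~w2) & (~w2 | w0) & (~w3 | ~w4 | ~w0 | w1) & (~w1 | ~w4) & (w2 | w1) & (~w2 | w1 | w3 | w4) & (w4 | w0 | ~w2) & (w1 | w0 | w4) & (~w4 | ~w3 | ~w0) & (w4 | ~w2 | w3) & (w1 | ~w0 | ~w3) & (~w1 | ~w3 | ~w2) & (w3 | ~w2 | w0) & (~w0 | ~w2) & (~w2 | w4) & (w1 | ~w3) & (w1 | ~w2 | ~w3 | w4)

2

There are 2^5 = 32 truth assignments over (w0, w1, w2, w3, w4).
Split on w1. With w1 = 1, the clauses containing w1 are satisfied and ~w1 drops from the rest; 2 of the 2^4 = 16 assignments to the other variables satisfy what remains.
With w1 = 0, by the same count on the reduced clause set, 0 assignments work.
(One model: w0=F, w1=T, w2=F, w3=F, w4=F.)
Total: 2 + 0 = 2.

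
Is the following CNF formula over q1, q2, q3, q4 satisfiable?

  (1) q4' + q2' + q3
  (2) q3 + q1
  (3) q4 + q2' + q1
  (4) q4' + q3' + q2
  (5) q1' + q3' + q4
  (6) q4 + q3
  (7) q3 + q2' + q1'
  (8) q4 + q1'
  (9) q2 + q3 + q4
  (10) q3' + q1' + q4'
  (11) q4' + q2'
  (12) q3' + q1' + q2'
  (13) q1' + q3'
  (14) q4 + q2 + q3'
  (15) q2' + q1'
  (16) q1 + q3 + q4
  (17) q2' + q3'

Try q3 = 0.
From the singleton clause (q1), q1 = 1.
From the singleton clause (q4), q4 = 1.
From the singleton clause (q2'), q2 = 0.
All clauses are satisfied.
A satisfying assignment: q1: 1,  q2: 0,  q3: 0,  q4: 1.

Yes, satisfiable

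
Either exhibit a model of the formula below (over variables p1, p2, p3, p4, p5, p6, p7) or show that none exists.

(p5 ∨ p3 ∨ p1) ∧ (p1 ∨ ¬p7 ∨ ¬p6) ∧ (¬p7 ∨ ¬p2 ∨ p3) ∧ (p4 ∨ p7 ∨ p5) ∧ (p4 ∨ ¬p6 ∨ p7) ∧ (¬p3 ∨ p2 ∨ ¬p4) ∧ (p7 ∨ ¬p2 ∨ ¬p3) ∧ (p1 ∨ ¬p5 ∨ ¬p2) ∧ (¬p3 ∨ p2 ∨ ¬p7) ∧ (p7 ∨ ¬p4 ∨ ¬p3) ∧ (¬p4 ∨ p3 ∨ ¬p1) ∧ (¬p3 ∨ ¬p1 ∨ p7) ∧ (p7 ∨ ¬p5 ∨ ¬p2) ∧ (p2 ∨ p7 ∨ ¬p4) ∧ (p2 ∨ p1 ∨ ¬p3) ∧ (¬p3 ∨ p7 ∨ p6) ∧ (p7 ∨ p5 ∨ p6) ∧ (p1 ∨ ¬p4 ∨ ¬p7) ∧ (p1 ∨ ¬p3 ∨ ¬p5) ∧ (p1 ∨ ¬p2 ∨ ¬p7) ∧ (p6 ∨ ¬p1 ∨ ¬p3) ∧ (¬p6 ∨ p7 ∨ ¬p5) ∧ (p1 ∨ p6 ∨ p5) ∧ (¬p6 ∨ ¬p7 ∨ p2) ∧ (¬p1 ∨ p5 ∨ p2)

p1 ↦ True,  p2 ↦ True,  p3 ↦ True,  p4 ↦ True,  p5 ↦ False,  p6 ↦ True,  p7 ↦ True

Case p5 = False:
Case p3 = True:
Case p4 = True:
Unit clause (p2) forces p2 = True.
Unit clause (p7) forces p7 = True.
Unit clause (p1) forces p1 = True.
Unit clause (p6) forces p6 = True.
Every clause now holds.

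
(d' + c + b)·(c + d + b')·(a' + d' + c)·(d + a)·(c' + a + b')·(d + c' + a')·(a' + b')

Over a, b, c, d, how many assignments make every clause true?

There are 2^4 = 16 truth assignments over (a, b, c, d).
Check each against the 7 clauses (columns in the order a, b, c, d):
  F F F F  ✗ fails (d + a)
  F F F T  ✗ fails (d' + c + b)
  F F T F  ✗ fails (d + a)
  F F T T  ✓ satisfies all
  F T F F  ✗ fails (c + d + b')
  F T F T  ✓ satisfies all
  F T T F  ✗ fails (d + a)
  F T T T  ✗ fails (c' + a + b')
  T F F F  ✓ satisfies all
  T F F T  ✗ fails (d' + c + b)
  T F T F  ✗ fails (d + c' + a')
  T F T T  ✓ satisfies all
  T T F F  ✗ fails (c + d + b')
  T T F T  ✗ fails (a' + d' + c)
  T T T F  ✗ fails (d + c' + a')
  T T T T  ✗ fails (a' + b')
4 of the 16 rows are models.

4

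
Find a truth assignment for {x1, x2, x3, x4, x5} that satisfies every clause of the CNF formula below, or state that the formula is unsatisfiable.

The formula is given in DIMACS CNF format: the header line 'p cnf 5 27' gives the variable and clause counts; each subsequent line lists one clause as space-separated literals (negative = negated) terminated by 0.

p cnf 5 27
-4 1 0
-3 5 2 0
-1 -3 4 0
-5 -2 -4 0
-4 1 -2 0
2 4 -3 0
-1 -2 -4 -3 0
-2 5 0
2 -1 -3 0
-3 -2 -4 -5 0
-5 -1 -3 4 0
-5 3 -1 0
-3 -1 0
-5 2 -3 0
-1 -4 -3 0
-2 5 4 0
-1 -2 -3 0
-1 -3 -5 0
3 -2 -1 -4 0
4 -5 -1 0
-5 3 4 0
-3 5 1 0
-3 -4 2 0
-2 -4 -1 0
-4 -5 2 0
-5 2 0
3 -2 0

Suppose x4 = False.
Suppose x1 = True.
Unit clause (¬x3) forces x3 = False.
Unit clause (¬x5) forces x5 = False.
Unit clause (¬x2) forces x2 = False.
Every clause now holds.

x1=True; x2=False; x3=False; x4=False; x5=False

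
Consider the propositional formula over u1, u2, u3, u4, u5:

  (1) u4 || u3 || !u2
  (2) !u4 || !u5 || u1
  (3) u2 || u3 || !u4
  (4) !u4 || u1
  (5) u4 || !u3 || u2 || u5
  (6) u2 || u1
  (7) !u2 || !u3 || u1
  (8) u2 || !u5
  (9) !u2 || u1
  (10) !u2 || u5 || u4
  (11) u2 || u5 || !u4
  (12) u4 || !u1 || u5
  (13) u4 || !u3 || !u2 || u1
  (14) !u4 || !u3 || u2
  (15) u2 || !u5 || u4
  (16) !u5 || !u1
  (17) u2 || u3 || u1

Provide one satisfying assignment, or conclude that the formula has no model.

Suppose u4 = true.
(u1) alone gives u1 = true.
(!u5) alone gives u5 = false.
(u2) alone gives u2 = true.
No clause remains; u3 is free.

u1 ↦ true, u2 ↦ true, u3 ↦ true, u4 ↦ true, u5 ↦ false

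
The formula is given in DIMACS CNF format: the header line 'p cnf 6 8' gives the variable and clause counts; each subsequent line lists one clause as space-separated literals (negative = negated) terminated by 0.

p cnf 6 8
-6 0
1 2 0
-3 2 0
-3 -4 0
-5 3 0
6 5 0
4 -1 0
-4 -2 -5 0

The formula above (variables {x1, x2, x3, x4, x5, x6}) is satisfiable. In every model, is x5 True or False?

Suppose x5 = False.
The clause (¬x6) is unit, so x6 = False.
But (x6) is also a unit clause — contradiction.
So every satisfying assignment has x5 = True.

True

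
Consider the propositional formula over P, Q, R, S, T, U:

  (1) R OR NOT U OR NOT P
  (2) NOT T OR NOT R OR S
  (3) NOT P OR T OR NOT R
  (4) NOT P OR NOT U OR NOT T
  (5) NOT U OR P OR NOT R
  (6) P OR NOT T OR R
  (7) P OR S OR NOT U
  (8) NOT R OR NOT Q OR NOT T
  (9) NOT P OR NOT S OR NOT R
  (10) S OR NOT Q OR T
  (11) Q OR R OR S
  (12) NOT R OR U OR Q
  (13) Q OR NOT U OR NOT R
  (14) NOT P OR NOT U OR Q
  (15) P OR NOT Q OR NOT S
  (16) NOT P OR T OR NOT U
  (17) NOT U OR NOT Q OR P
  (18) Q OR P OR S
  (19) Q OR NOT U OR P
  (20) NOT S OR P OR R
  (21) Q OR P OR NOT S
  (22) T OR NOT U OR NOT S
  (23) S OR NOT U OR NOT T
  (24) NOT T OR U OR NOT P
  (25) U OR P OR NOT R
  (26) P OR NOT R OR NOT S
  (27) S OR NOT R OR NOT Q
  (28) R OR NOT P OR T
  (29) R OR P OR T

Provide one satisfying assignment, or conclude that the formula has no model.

UNSATISFIABLE

Try R = true.
Try T = false.
(NOT P) alone gives P = false.
(NOT U) alone gives U = false.
Now (U) is unsatisfied and unit — conflict.
Backtrack on T: now try T = true.
(S) alone gives S = true.
(NOT Q) alone gives Q = false.
(NOT P) alone gives P = false.
Now (P) is unsatisfied and unit — conflict.
Either choice for T ends in contradiction.
Backtrack on R: now try R = false.
Try U = false.
Try P = true.
(NOT T) alone gives T = false.
Now (T) is unsatisfied and unit — conflict.
Backtrack on P: now try P = false.
(NOT T) alone gives T = false.
Now (T) is unsatisfied and unit — conflict.
Either choice for P ends in contradiction.
Backtrack on U: now try U = true.
(NOT P) alone gives P = false.
(NOT T) alone gives T = false.
Now (T) is unsatisfied and unit — conflict.
Either choice for U ends in contradiction.
Either choice for R ends in contradiction.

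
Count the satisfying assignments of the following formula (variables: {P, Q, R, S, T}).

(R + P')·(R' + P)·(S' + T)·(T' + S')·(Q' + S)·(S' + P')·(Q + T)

There are 2^5 = 32 truth assignments over (P, Q, R, S, T).
Split on P. With P = 1, the clauses containing P are satisfied and P' drops from the rest; 1 of the 2^4 = 16 assignments to the other variables satisfy what remains.
With P = 0, by the same count on the reduced clause set, 1 assignment works.
Total: 1 + 1 = 2.

2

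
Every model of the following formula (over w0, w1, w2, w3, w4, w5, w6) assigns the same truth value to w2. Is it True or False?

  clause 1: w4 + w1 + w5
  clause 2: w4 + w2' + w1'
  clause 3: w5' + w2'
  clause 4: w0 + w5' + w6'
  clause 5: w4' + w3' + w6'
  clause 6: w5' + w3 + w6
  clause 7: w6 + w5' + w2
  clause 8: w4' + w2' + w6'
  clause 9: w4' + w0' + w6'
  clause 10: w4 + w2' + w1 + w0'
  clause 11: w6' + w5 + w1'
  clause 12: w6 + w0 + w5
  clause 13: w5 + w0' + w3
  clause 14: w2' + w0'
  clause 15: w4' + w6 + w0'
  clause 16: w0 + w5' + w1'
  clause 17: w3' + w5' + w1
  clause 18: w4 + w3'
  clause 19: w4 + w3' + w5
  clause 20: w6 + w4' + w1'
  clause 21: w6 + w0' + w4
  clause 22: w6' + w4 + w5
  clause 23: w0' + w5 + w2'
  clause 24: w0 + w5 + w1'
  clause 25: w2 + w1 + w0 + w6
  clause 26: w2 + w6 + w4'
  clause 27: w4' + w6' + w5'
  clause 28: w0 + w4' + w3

False

Suppose w2 = 1.
From the singleton clause (w5'), w5 = 0.
From the singleton clause (w0'), w0 = 0.
From the singleton clause (w6), w6 = 1.
From the singleton clause (w4'), w4 = 0.
That conflicts with the unit clause (w4).
So every satisfying assignment has w2 = False.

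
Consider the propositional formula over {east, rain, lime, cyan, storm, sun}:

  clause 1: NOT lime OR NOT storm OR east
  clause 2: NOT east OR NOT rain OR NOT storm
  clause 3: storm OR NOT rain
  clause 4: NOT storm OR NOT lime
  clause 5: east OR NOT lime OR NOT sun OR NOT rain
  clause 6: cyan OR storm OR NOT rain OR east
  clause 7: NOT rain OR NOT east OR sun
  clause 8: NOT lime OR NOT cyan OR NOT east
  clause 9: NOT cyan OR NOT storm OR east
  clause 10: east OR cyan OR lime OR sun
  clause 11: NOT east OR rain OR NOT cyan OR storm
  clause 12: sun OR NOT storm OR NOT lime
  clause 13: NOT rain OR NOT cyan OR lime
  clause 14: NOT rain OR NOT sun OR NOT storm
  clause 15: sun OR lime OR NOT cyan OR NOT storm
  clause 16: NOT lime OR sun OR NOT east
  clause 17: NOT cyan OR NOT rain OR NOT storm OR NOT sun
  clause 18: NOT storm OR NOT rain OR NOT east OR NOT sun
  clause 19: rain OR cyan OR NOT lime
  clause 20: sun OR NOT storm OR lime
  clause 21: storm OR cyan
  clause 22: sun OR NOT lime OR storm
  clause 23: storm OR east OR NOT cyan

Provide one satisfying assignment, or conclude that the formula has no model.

Case storm = true:
(NOT lime) alone gives lime = false.
(sun) alone gives sun = true.
(NOT rain) alone gives rain = false.
Case cyan = true:
(east) alone gives east = true.
All clauses are satisfied.

east ↦ true, rain ↦ false, lime ↦ false, cyan ↦ true, storm ↦ true, sun ↦ true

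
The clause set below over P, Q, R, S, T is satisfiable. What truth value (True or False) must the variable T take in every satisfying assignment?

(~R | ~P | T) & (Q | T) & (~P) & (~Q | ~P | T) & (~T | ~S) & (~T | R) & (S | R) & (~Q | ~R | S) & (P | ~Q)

True

Suppose T = 0.
(Q) alone gives Q = 1.
(~P) alone gives P = 0.
But (P) is also a unit clause — contradiction.
So every satisfying assignment has T = True.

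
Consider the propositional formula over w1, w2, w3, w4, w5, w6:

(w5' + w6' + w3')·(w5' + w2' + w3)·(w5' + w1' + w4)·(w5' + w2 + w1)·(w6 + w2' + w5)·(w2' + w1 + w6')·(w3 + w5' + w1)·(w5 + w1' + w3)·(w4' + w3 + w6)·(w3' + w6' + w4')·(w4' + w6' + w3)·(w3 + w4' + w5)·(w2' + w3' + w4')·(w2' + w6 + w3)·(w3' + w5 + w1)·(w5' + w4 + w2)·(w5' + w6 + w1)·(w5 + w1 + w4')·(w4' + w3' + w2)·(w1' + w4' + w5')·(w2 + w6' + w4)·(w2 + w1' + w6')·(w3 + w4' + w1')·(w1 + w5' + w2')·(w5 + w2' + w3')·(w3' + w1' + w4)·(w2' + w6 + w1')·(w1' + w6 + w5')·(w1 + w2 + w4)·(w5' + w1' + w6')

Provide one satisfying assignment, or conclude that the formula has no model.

UNSATISFIABLE

Branch on w5: set w5 = 0.
Branch on w6: set w6 = 1.
Branch on w2: set w2 = 0.
(w4) alone gives w4 = 1.
(w3') alone gives w3 = 0.
Now (w3) is unsatisfied and unit — conflict.
So w2 must be the other value — set w2 = 1.
(w1) alone gives w1 = 1.
(w3) alone gives w3 = 1.
Now (w3') is unsatisfied and unit — conflict.
Either choice for w2 ends in contradiction.
So w6 must be the other value — set w6 = 0.
(w2') alone gives w2 = 0.
Branch on w1: set w1 = 0.
(w3') alone gives w3 = 0.
(w4') alone gives w4 = 0.
Now (w4) is unsatisfied and unit — conflict.
So w1 must be the other value — set w1 = 1.
(w3) alone gives w3 = 1.
(w4') alone gives w4 = 0.
Now (w4) is unsatisfied and unit — conflict.
Either choice for w1 ends in contradiction.
Either choice for w6 ends in contradiction.
So w5 must be the other value — set w5 = 1.
Branch on w6: set w6 = 0.
(w1) alone gives w1 = 1.
Now (w1') is unsatisfied and unit — conflict.
So w6 must be the other value — set w6 = 1.
(w3') alone gives w3 = 0.
(w2') alone gives w2 = 0.
(w1) alone gives w1 = 1.
Now (w1') is unsatisfied and unit — conflict.
Either choice for w6 ends in contradiction.
Either choice for w5 ends in contradiction.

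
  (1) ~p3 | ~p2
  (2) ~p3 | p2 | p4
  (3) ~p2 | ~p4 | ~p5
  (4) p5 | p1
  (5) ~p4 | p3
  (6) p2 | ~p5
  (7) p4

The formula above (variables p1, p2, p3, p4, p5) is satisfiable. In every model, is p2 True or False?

False

Suppose p2 = 1.
The clause (~p3) is unit, so p3 = 0.
The clause (~p4) is unit, so p4 = 0.
But (p4) is also a unit clause — contradiction.
So every satisfying assignment has p2 = False.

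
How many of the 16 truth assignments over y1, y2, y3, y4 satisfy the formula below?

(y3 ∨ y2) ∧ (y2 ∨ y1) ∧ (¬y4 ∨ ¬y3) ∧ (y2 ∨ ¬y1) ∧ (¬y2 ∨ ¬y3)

There are 2^4 = 16 truth assignments over (y1, y2, y3, y4).
Split on y4. With y4 = True, the clauses containing y4 are satisfied and ¬y4 drops from the rest; 2 of the 2^3 = 8 assignments to the other variables satisfy what remains.
With y4 = False, by the same count on the reduced clause set, 2 assignments work.
(One model: y1=F, y2=T, y3=F, y4=F.)
Total: 2 + 2 = 4.

4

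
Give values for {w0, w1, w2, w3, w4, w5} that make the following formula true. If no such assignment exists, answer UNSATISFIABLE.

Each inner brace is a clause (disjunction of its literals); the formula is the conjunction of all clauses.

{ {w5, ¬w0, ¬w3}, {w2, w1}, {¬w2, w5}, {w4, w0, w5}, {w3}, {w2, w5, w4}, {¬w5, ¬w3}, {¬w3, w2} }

UNSATISFIABLE

From the singleton clause (w3), w3 = True.
From the singleton clause (¬w5), w5 = False.
From the singleton clause (¬w0), w0 = False.
From the singleton clause (¬w2), w2 = False.
Now (w2) is unsatisfied and unit — conflict.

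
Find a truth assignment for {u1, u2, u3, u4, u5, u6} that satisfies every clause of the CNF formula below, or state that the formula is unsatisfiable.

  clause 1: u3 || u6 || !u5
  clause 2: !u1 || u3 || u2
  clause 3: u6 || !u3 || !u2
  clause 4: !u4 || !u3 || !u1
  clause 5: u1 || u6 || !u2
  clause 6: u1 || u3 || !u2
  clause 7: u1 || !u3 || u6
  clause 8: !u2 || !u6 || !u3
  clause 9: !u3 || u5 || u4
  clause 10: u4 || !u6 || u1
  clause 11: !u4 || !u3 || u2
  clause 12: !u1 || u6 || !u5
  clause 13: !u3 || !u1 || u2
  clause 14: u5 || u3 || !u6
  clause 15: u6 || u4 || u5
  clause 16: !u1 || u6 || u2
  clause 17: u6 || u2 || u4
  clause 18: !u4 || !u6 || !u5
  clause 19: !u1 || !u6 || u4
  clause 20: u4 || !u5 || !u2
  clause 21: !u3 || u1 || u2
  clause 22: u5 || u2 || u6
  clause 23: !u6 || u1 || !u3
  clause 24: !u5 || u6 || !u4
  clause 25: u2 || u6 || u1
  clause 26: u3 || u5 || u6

Case u3 = true:
Case u6 = true:
(!u2) alone gives u2 = false.
(!u4) alone gives u4 = false.
(u5) alone gives u5 = true.
(u1) alone gives u1 = true.
Now (!u1) is unsatisfied and unit — conflict.
So u6 must be the other value — set u6 = false.
(!u2) alone gives u2 = false.
(u1) alone gives u1 = true.
Now (!u1) is unsatisfied and unit — conflict.
Neither u6 = true nor u6 = false works.
So u3 must be the other value — set u3 = false.
Case u6 = true:
(u5) alone gives u5 = true.
(!u4) alone gives u4 = false.
(u1) alone gives u1 = true.
Now (!u1) is unsatisfied and unit — conflict.
So u6 must be the other value — set u6 = false.
(!u5) alone gives u5 = false.
Now (u5) is unsatisfied and unit — conflict.
Neither u6 = true nor u6 = false works.
Neither u3 = true nor u3 = false works.

UNSATISFIABLE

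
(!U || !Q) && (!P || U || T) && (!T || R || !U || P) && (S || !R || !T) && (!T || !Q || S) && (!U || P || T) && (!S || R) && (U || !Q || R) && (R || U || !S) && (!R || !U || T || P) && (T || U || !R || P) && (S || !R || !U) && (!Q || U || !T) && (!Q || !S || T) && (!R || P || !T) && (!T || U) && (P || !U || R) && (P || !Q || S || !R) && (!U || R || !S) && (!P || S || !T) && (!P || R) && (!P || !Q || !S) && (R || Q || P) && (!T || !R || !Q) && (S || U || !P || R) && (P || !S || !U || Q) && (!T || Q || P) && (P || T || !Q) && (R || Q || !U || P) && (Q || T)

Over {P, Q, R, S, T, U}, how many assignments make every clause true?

There are 2^6 = 64 truth assignments over (P, Q, R, S, T, U).
Split on Q. With Q = true, the clauses containing Q are satisfied and !Q drops from the rest; 0 of the 2^5 = 32 assignments to the other variables satisfy what remains.
With Q = false, by the same count on the reduced clause set, 1 assignment works.
Total: 0 + 1 = 1.

1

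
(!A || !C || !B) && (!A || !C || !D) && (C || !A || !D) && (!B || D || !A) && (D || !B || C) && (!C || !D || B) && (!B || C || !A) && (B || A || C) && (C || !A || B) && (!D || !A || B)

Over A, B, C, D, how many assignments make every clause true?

There are 2^4 = 16 truth assignments over (A, B, C, D).
Check each against the 10 clauses (columns in the order A, B, C, D):
  F F F F  ✗ fails (B || A || C)
  F F F T  ✗ fails (B || A || C)
  F F T F  ✓ satisfies all
  F F T T  ✗ fails (!C || !D || B)
  F T F F  ✗ fails (D || !B || C)
  F T F T  ✓ satisfies all
  F T T F  ✓ satisfies all
  F T T T  ✓ satisfies all
  T F F F  ✗ fails (C || !A || B)
  T F F T  ✗ fails (C || !A || !D)
  T F T F  ✓ satisfies all
  T F T T  ✗ fails (!A || !C || !D)
  T T F F  ✗ fails (!B || D || !A)
  T T F T  ✗ fails (C || !A || !D)
  T T T F  ✗ fails (!A || !C || !B)
  T T T T  ✗ fails (!A || !C || !B)
5 of the 16 rows are models.

5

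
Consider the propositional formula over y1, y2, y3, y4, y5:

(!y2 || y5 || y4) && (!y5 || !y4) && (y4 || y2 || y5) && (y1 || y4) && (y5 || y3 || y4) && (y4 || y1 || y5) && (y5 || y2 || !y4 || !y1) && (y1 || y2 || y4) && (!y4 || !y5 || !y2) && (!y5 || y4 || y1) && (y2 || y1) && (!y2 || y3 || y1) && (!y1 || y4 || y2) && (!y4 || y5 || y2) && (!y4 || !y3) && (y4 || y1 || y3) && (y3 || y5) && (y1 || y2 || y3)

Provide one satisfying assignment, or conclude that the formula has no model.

Branch on y5: set y5 = true.
(!y4) alone gives y4 = false.
(y1) alone gives y1 = true.
(y2) alone gives y2 = true.
No clause remains; y3 is free.

y1 ↦ true, y2 ↦ true, y3 ↦ true, y4 ↦ false, y5 ↦ true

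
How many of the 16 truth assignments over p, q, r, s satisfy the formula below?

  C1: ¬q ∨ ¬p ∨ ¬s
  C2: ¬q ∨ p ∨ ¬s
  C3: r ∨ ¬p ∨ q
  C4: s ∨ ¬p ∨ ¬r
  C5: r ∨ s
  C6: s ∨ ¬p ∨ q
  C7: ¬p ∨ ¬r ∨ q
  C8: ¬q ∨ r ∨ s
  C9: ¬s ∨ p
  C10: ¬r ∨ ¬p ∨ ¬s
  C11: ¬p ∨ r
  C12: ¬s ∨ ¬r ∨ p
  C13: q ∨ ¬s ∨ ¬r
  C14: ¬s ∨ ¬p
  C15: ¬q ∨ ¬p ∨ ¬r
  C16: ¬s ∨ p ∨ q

2

There are 2^4 = 16 truth assignments over (p, q, r, s).
Check each against the 16 clauses (columns in the order p, q, r, s):
  F F F F  ✗ fails (r ∨ s)
  F F F T  ✗ fails (¬s ∨ p)
  F F T F  ✓ satisfies all
  F F T T  ✗ fails (¬s ∨ p)
  F T F F  ✗ fails (r ∨ s)
  F T F T  ✗ fails (¬q ∨ p ∨ ¬s)
  F T T F  ✓ satisfies all
  F T T T  ✗ fails (¬q ∨ p ∨ ¬s)
  T F F F  ✗ fails (r ∨ ¬p ∨ q)
  T F F T  ✗ fails (r ∨ ¬p ∨ q)
  T F T F  ✗ fails (s ∨ ¬p ∨ ¬r)
  T F T T  ✗ fails (¬p ∨ ¬r ∨ q)
  T T F F  ✗ fails (r ∨ s)
  T T F T  ✗ fails (¬q ∨ ¬p ∨ ¬s)
  T T T F  ✗ fails (s ∨ ¬p ∨ ¬r)
  T T T T  ✗ fails (¬q ∨ ¬p ∨ ¬s)
2 of the 16 rows are models.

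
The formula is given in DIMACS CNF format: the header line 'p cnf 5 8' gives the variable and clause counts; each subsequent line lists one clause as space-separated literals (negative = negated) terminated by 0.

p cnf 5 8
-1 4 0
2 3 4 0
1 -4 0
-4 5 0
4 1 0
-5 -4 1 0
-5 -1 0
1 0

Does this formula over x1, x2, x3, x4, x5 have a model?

(x1) alone gives x1 = True.
(x4) alone gives x4 = True.
(x5) alone gives x5 = True.
Now (¬x5) is unsatisfied and unit — conflict.
No assignment satisfies every clause.

No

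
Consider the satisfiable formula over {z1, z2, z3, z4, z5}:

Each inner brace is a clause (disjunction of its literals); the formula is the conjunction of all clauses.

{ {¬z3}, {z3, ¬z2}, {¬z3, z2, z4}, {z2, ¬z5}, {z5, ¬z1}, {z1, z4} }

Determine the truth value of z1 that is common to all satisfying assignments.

False

Suppose z1 = True.
From the singleton clause (¬z3), z3 = False.
From the singleton clause (¬z2), z2 = False.
From the singleton clause (¬z5), z5 = False.
That conflicts with the unit clause (z5).
So every satisfying assignment has z1 = False.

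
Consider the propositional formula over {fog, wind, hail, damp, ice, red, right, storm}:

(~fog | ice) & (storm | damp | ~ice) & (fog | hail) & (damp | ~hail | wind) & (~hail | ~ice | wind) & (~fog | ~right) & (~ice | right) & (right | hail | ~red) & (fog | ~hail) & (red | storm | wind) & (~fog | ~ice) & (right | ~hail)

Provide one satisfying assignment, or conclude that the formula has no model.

UNSATISFIABLE

Try fog = 0.
(hail) alone gives hail = 1.
But (~hail) is also a unit clause — contradiction.
Undo fog and try fog = 1.
(ice) alone gives ice = 1.
But (~ice) is also a unit clause — contradiction.
Both values of fog lead to a conflict.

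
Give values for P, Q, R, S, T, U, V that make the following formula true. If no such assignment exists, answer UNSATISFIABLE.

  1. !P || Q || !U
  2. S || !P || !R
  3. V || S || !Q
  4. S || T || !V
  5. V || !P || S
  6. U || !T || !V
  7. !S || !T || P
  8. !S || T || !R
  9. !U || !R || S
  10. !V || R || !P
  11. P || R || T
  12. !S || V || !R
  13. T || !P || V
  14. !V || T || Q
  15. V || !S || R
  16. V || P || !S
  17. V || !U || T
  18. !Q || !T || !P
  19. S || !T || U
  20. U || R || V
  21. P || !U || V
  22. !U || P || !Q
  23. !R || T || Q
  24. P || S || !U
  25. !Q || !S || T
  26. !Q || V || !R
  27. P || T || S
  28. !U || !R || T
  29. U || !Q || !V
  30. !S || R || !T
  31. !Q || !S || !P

UNSATISFIABLE

Try P = false.
Try S = false.
The clause (!U) is unit, so U = false.
The clause (!T) is unit, so T = false.
But (T) is also a unit clause — contradiction.
That branch fails; take S = true instead.
The clause (!T) is unit, so T = false.
The clause (!R) is unit, so R = false.
But (R) is also a unit clause — contradiction.
Neither S = true nor S = false works.
That branch fails; take P = true instead.
Try Q = true.
The clause (!T) is unit, so T = false.
The clause (V) is unit, so V = true.
The clause (S) is unit, so S = true.
But (!S) is also a unit clause — contradiction.
That branch fails; take Q = false instead.
The clause (!U) is unit, so U = false.
Try S = true.
Try T = false.
The clause (!R) is unit, so R = false.
The clause (!V) is unit, so V = false.
But (V) is also a unit clause — contradiction.
That branch fails; take T = true instead.
The clause (!V) is unit, so V = false.
The clause (!R) is unit, so R = false.
But (R) is also a unit clause — contradiction.
Neither T = true nor T = false works.
That branch fails; take S = false instead.
The clause (!R) is unit, so R = false.
The clause (V) is unit, so V = true.
But (!V) is also a unit clause — contradiction.
Neither S = true nor S = false works.
Neither Q = true nor Q = false works.
Neither P = true nor P = false works.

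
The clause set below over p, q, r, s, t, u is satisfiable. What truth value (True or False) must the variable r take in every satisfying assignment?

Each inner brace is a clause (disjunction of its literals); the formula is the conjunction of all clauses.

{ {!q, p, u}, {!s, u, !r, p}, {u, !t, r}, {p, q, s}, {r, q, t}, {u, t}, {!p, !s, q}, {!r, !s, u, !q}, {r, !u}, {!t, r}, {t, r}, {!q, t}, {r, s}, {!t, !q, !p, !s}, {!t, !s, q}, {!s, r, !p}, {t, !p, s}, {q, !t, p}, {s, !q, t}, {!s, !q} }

Suppose r = false.
(!u) alone gives u = false.
(!t) alone gives t = false.
But (t) is also a unit clause — contradiction.
So every satisfying assignment has r = True.

True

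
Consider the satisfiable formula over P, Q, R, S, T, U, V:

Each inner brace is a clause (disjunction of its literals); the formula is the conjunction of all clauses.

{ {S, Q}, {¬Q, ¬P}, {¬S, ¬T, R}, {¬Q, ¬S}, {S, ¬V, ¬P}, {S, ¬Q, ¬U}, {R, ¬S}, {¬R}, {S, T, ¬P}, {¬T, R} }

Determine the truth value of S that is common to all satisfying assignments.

Suppose S = True.
The clause (¬Q) is unit, so Q = False.
The clause (R) is unit, so R = True.
Now (¬R) is unsatisfied and unit — conflict.
So every satisfying assignment has S = False.

False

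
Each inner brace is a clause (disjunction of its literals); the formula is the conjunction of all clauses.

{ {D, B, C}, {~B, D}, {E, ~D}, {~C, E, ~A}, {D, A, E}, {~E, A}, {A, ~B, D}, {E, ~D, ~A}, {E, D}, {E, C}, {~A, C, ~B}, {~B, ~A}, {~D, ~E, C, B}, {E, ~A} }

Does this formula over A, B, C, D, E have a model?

Case B = 0:
Case D = 1:
(E) alone gives E = 1.
(A) alone gives A = 1.
(C) alone gives C = 1.
All clauses are satisfied.
A satisfying assignment: A: 1,  B: 0,  C: 1,  D: 1,  E: 1.

Yes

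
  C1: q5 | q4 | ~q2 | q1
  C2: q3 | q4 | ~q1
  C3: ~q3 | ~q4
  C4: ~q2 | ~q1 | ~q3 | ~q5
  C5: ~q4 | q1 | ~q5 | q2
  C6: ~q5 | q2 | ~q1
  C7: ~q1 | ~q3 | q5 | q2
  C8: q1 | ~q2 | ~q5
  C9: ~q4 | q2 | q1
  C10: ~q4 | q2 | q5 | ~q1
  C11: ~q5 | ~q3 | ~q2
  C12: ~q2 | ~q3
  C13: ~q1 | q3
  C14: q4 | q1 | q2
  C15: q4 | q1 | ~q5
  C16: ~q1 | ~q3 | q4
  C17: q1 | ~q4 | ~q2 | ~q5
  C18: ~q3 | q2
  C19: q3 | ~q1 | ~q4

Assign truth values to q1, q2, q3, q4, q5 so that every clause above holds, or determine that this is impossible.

Case q3 = 0:
(~q1) alone gives q1 = 0.
Case q2 = 1:
(~q5) alone gives q5 = 0.
(q4) alone gives q4 = 1.
Every clause now holds.

q1=0, q2=1, q3=0, q4=1, q5=0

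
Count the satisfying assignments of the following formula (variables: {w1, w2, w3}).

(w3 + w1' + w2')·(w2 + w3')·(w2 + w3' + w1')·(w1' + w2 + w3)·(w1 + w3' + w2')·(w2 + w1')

3

There are 2^3 = 8 truth assignments over (w1, w2, w3).
Split on w1. With w1 = 1, the clauses containing w1 are satisfied and w1' drops from the rest; 1 of the 2^2 = 4 assignments to the other variables satisfy what remains.
With w1 = 0, by the same count on the reduced clause set, 2 assignments work.
(One model: w1=F, w2=F, w3=F.)
Total: 1 + 2 = 3.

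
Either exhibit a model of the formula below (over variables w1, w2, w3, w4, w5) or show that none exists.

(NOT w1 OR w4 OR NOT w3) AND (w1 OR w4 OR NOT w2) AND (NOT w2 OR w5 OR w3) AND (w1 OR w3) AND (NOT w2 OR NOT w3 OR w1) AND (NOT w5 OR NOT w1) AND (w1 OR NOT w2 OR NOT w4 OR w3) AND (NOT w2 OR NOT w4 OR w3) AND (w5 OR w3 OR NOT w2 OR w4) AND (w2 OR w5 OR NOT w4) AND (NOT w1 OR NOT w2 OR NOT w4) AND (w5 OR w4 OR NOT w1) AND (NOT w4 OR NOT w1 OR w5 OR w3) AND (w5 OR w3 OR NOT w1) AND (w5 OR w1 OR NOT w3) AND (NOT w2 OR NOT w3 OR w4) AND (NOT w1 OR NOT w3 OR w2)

w1: false,  w2: false,  w3: true,  w4: false,  w5: true

Case w1 = false:
(w3) alone gives w3 = true.
(NOT w2) alone gives w2 = false.
(w5) alone gives w5 = true.
No clause remains; w4 is free.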